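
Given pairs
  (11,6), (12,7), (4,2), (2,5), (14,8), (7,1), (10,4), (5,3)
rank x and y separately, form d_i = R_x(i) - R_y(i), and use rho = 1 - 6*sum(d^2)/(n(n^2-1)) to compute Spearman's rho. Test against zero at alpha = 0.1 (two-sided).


Step 1: Rank x and y separately (midranks; no ties here).
rank(x): 11->6, 12->7, 4->2, 2->1, 14->8, 7->4, 10->5, 5->3
rank(y): 6->6, 7->7, 2->2, 5->5, 8->8, 1->1, 4->4, 3->3
Step 2: d_i = R_x(i) - R_y(i); compute d_i^2.
  (6-6)^2=0, (7-7)^2=0, (2-2)^2=0, (1-5)^2=16, (8-8)^2=0, (4-1)^2=9, (5-4)^2=1, (3-3)^2=0
sum(d^2) = 26.
Step 3: rho = 1 - 6*26 / (8*(8^2 - 1)) = 1 - 156/504 = 0.690476.
Step 4: Under H0, t = rho * sqrt((n-2)/(1-rho^2)) = 2.3382 ~ t(6).
Step 5: Two-sided p-value from the t-distribution with 6 df = 0.057990.
Step 6: alpha = 0.1. reject H0.

rho = 0.6905, p = 0.057990, reject H0 at alpha = 0.1.


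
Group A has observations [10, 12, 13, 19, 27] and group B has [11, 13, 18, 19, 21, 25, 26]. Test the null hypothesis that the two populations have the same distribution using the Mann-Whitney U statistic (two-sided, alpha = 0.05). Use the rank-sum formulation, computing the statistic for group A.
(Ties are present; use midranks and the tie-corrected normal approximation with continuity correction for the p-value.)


Step 1: Combine and sort all 12 observations; assign midranks.
sorted (value, group): (10,X), (11,Y), (12,X), (13,X), (13,Y), (18,Y), (19,X), (19,Y), (21,Y), (25,Y), (26,Y), (27,X)
ranks: 10->1, 11->2, 12->3, 13->4.5, 13->4.5, 18->6, 19->7.5, 19->7.5, 21->9, 25->10, 26->11, 27->12
Step 2: Rank sum for X: R1 = 1 + 3 + 4.5 + 7.5 + 12 = 28.
Step 3: U_X = R1 - n1(n1+1)/2 = 28 - 5*6/2 = 28 - 15 = 13.
       U_Y = n1*n2 - U_X = 35 - 13 = 22.
Step 4: Ties are present, so use the tie-corrected normal approximation (with continuity correction) for the p-value.
Step 5: p-value = 0.514478; compare to alpha = 0.05. fail to reject H0.

U_X = 13, p = 0.514478, fail to reject H0 at alpha = 0.05.


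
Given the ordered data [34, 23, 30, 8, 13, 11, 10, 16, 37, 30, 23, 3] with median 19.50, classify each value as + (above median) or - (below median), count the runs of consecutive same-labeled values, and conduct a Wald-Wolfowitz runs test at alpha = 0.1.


Step 1: Compute median = 19.50; label A = above, B = below.
Labels in order: AAABBBBBAAAB  (n_A = 6, n_B = 6)
Step 2: Count runs R = 4.
Step 3: Under H0 (random ordering), E[R] = 2*n_A*n_B/(n_A+n_B) + 1 = 2*6*6/12 + 1 = 7.0000.
        Var[R] = 2*n_A*n_B*(2*n_A*n_B - n_A - n_B) / ((n_A+n_B)^2 * (n_A+n_B-1)) = 4320/1584 = 2.7273.
        SD[R] = 1.6514.
Step 4: Continuity-corrected z = (R + 0.5 - E[R]) / SD[R] = (4 + 0.5 - 7.0000) / 1.6514 = -1.5138.
Step 5: Two-sided p-value via normal approximation = 2*(1 - Phi(|z|)) = 0.130070.
Step 6: alpha = 0.1. fail to reject H0.

R = 4, z = -1.5138, p = 0.130070, fail to reject H0.


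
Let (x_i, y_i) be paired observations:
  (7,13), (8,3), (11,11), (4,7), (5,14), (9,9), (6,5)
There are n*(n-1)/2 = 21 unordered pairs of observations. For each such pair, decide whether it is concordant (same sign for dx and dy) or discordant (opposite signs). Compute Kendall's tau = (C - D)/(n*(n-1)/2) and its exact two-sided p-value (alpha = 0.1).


Step 1: Enumerate the 21 unordered pairs (i,j) with i<j and classify each by sign(x_j-x_i) * sign(y_j-y_i).
  (1,2):dx=+1,dy=-10->D; (1,3):dx=+4,dy=-2->D; (1,4):dx=-3,dy=-6->C; (1,5):dx=-2,dy=+1->D
  (1,6):dx=+2,dy=-4->D; (1,7):dx=-1,dy=-8->C; (2,3):dx=+3,dy=+8->C; (2,4):dx=-4,dy=+4->D
  (2,5):dx=-3,dy=+11->D; (2,6):dx=+1,dy=+6->C; (2,7):dx=-2,dy=+2->D; (3,4):dx=-7,dy=-4->C
  (3,5):dx=-6,dy=+3->D; (3,6):dx=-2,dy=-2->C; (3,7):dx=-5,dy=-6->C; (4,5):dx=+1,dy=+7->C
  (4,6):dx=+5,dy=+2->C; (4,7):dx=+2,dy=-2->D; (5,6):dx=+4,dy=-5->D; (5,7):dx=+1,dy=-9->D
  (6,7):dx=-3,dy=-4->C
Step 2: C = 10, D = 11, total pairs = 21.
Step 3: tau = (C - D)/(n(n-1)/2) = (10 - 11)/21 = -0.047619.
Step 4: Exact two-sided p-value (enumerate n! = 5040 permutations of y under H0): p = 1.000000.
Step 5: alpha = 0.1. fail to reject H0.

tau_b = -0.0476 (C=10, D=11), p = 1.000000, fail to reject H0.


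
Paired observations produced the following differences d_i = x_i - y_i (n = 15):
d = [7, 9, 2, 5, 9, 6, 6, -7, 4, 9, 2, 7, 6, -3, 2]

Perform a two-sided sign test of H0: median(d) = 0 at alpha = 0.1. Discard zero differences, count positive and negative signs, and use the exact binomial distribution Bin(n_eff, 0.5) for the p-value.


Step 1: Discard zero differences. Original n = 15; n_eff = number of nonzero differences = 15.
Nonzero differences (with sign): +7, +9, +2, +5, +9, +6, +6, -7, +4, +9, +2, +7, +6, -3, +2
Step 2: Count signs: positive = 13, negative = 2.
Step 3: Under H0: P(positive) = 0.5, so the number of positives S ~ Bin(15, 0.5).
Step 4: Two-sided exact p-value = sum of Bin(15,0.5) probabilities at or below the observed probability = 0.007385.
Step 5: alpha = 0.1. reject H0.

n_eff = 15, pos = 13, neg = 2, p = 0.007385, reject H0.


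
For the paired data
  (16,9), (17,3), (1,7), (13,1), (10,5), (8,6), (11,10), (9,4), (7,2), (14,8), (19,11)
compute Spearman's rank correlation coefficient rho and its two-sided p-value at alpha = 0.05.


Step 1: Rank x and y separately (midranks; no ties here).
rank(x): 16->9, 17->10, 1->1, 13->7, 10->5, 8->3, 11->6, 9->4, 7->2, 14->8, 19->11
rank(y): 9->9, 3->3, 7->7, 1->1, 5->5, 6->6, 10->10, 4->4, 2->2, 8->8, 11->11
Step 2: d_i = R_x(i) - R_y(i); compute d_i^2.
  (9-9)^2=0, (10-3)^2=49, (1-7)^2=36, (7-1)^2=36, (5-5)^2=0, (3-6)^2=9, (6-10)^2=16, (4-4)^2=0, (2-2)^2=0, (8-8)^2=0, (11-11)^2=0
sum(d^2) = 146.
Step 3: rho = 1 - 6*146 / (11*(11^2 - 1)) = 1 - 876/1320 = 0.336364.
Step 4: Under H0, t = rho * sqrt((n-2)/(1-rho^2)) = 1.0715 ~ t(9).
Step 5: Two-sided p-value from the t-distribution with 9 df = 0.311824.
Step 6: alpha = 0.05. fail to reject H0.

rho = 0.3364, p = 0.311824, fail to reject H0 at alpha = 0.05.


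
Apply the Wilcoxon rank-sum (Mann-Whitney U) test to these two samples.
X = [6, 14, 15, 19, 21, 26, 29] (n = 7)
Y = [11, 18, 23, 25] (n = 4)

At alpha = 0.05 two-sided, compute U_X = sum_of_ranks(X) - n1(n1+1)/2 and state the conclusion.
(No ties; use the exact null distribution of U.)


Step 1: Combine and sort all 11 observations; assign midranks.
sorted (value, group): (6,X), (11,Y), (14,X), (15,X), (18,Y), (19,X), (21,X), (23,Y), (25,Y), (26,X), (29,X)
ranks: 6->1, 11->2, 14->3, 15->4, 18->5, 19->6, 21->7, 23->8, 25->9, 26->10, 29->11
Step 2: Rank sum for X: R1 = 1 + 3 + 4 + 6 + 7 + 10 + 11 = 42.
Step 3: U_X = R1 - n1(n1+1)/2 = 42 - 7*8/2 = 42 - 28 = 14.
       U_Y = n1*n2 - U_X = 28 - 14 = 14.
Step 4: No ties, so the exact null distribution of U (based on enumerating the C(11,7) = 330 equally likely rank assignments) gives the two-sided p-value.
Step 5: p-value = 1.000000; compare to alpha = 0.05. fail to reject H0.

U_X = 14, p = 1.000000, fail to reject H0 at alpha = 0.05.


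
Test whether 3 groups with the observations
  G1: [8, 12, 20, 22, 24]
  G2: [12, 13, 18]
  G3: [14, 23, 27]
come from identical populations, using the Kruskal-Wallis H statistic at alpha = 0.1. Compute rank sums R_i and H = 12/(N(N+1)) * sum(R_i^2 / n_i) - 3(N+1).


Step 1: Combine all N = 11 observations and assign midranks.
sorted (value, group, rank): (8,G1,1), (12,G1,2.5), (12,G2,2.5), (13,G2,4), (14,G3,5), (18,G2,6), (20,G1,7), (22,G1,8), (23,G3,9), (24,G1,10), (27,G3,11)
Step 2: Sum ranks within each group.
R_1 = 28.5 (n_1 = 5)
R_2 = 12.5 (n_2 = 3)
R_3 = 25 (n_3 = 3)
Step 3: H = 12/(N(N+1)) * sum(R_i^2/n_i) - 3(N+1)
     = 12/(11*12) * (28.5^2/5 + 12.5^2/3 + 25^2/3) - 3*12
     = 0.090909 * 422.867 - 36
     = 2.442424.
Step 4: Ties present; correction factor C = 1 - 6/(11^3 - 11) = 0.995455. Corrected H = 2.442424 / 0.995455 = 2.453577.
Step 5: Under H0, H ~ chi^2(2); p-value = 0.293233.
Step 6: alpha = 0.1. fail to reject H0.

H = 2.4536, df = 2, p = 0.293233, fail to reject H0.


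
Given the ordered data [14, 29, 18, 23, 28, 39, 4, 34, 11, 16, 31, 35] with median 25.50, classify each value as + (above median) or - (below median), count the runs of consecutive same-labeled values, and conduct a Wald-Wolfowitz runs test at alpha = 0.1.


Step 1: Compute median = 25.50; label A = above, B = below.
Labels in order: BABBAABABBAA  (n_A = 6, n_B = 6)
Step 2: Count runs R = 8.
Step 3: Under H0 (random ordering), E[R] = 2*n_A*n_B/(n_A+n_B) + 1 = 2*6*6/12 + 1 = 7.0000.
        Var[R] = 2*n_A*n_B*(2*n_A*n_B - n_A - n_B) / ((n_A+n_B)^2 * (n_A+n_B-1)) = 4320/1584 = 2.7273.
        SD[R] = 1.6514.
Step 4: Continuity-corrected z = (R - 0.5 - E[R]) / SD[R] = (8 - 0.5 - 7.0000) / 1.6514 = 0.3028.
Step 5: Two-sided p-value via normal approximation = 2*(1 - Phi(|z|)) = 0.762069.
Step 6: alpha = 0.1. fail to reject H0.

R = 8, z = 0.3028, p = 0.762069, fail to reject H0.


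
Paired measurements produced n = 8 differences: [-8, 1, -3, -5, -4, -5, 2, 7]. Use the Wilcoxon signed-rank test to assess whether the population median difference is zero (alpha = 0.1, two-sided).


Step 1: Drop any zero differences (none here) and take |d_i|.
|d| = [8, 1, 3, 5, 4, 5, 2, 7]
Step 2: Midrank |d_i| (ties get averaged ranks).
ranks: |8|->8, |1|->1, |3|->3, |5|->5.5, |4|->4, |5|->5.5, |2|->2, |7|->7
Step 3: Attach original signs; sum ranks with positive sign and with negative sign.
W+ = 1 + 2 + 7 = 10
W- = 8 + 3 + 5.5 + 4 + 5.5 = 26
(Check: W+ + W- = 36 should equal n(n+1)/2 = 36.)
Step 4: Test statistic W = min(W+, W-) = 10.
Step 5: Ties in |d|, so use the tie-corrected normal approximation.
        E[W] = n(n+1)/4 = 8*9/4 = 18.
        Tie groups: |d|=5 (t=2); sum(t^3 - t) = 6.
        Var[W] = n(n+1)(2n+1)/24 - sum(t^3-t)/48 = 1224/24 - 6/48 = 50.875.
        z = (W - E[W]) / sqrt(Var[W]) = (10 - 18) / 7.1327 = -1.1216.
        Two-sided p = 2*Phi(z) = 0.262033.
Step 6: alpha = 0.1. fail to reject H0.

W+ = 10, W- = 26, W = min = 10, p = 0.262033, fail to reject H0.


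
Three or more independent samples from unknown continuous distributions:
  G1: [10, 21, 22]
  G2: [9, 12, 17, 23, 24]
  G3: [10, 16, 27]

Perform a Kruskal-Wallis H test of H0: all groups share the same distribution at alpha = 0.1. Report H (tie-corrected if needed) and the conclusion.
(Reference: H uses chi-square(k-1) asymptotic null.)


Step 1: Combine all N = 11 observations and assign midranks.
sorted (value, group, rank): (9,G2,1), (10,G1,2.5), (10,G3,2.5), (12,G2,4), (16,G3,5), (17,G2,6), (21,G1,7), (22,G1,8), (23,G2,9), (24,G2,10), (27,G3,11)
Step 2: Sum ranks within each group.
R_1 = 17.5 (n_1 = 3)
R_2 = 30 (n_2 = 5)
R_3 = 18.5 (n_3 = 3)
Step 3: H = 12/(N(N+1)) * sum(R_i^2/n_i) - 3(N+1)
     = 12/(11*12) * (17.5^2/3 + 30^2/5 + 18.5^2/3) - 3*12
     = 0.090909 * 396.167 - 36
     = 0.015152.
Step 4: Ties present; correction factor C = 1 - 6/(11^3 - 11) = 0.995455. Corrected H = 0.015152 / 0.995455 = 0.015221.
Step 5: Under H0, H ~ chi^2(2); p-value = 0.992419.
Step 6: alpha = 0.1. fail to reject H0.

H = 0.0152, df = 2, p = 0.992419, fail to reject H0.


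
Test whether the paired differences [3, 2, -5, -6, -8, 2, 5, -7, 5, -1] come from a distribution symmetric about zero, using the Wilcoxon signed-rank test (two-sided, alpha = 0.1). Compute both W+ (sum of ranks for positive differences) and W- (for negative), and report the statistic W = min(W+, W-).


Step 1: Drop any zero differences (none here) and take |d_i|.
|d| = [3, 2, 5, 6, 8, 2, 5, 7, 5, 1]
Step 2: Midrank |d_i| (ties get averaged ranks).
ranks: |3|->4, |2|->2.5, |5|->6, |6|->8, |8|->10, |2|->2.5, |5|->6, |7|->9, |5|->6, |1|->1
Step 3: Attach original signs; sum ranks with positive sign and with negative sign.
W+ = 4 + 2.5 + 2.5 + 6 + 6 = 21
W- = 6 + 8 + 10 + 9 + 1 = 34
(Check: W+ + W- = 55 should equal n(n+1)/2 = 55.)
Step 4: Test statistic W = min(W+, W-) = 21.
Step 5: Ties in |d|, so use the tie-corrected normal approximation.
        E[W] = n(n+1)/4 = 10*11/4 = 27.5.
        Tie groups: |d|=2 (t=2), |d|=5 (t=3); sum(t^3 - t) = 30.
        Var[W] = n(n+1)(2n+1)/24 - sum(t^3-t)/48 = 2310/24 - 30/48 = 95.625.
        z = (W - E[W]) / sqrt(Var[W]) = (21 - 27.5) / 9.7788 = -0.6647.
        Two-sided p = 2*Phi(z) = 0.506240.
Step 6: alpha = 0.1. fail to reject H0.

W+ = 21, W- = 34, W = min = 21, p = 0.506240, fail to reject H0.


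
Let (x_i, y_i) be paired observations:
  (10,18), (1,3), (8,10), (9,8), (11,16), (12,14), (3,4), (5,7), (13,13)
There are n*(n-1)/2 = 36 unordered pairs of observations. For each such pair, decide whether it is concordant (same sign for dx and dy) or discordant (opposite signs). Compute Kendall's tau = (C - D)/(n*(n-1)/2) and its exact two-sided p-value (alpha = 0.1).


Step 1: Enumerate the 36 unordered pairs (i,j) with i<j and classify each by sign(x_j-x_i) * sign(y_j-y_i).
  (1,2):dx=-9,dy=-15->C; (1,3):dx=-2,dy=-8->C; (1,4):dx=-1,dy=-10->C; (1,5):dx=+1,dy=-2->D
  (1,6):dx=+2,dy=-4->D; (1,7):dx=-7,dy=-14->C; (1,8):dx=-5,dy=-11->C; (1,9):dx=+3,dy=-5->D
  (2,3):dx=+7,dy=+7->C; (2,4):dx=+8,dy=+5->C; (2,5):dx=+10,dy=+13->C; (2,6):dx=+11,dy=+11->C
  (2,7):dx=+2,dy=+1->C; (2,8):dx=+4,dy=+4->C; (2,9):dx=+12,dy=+10->C; (3,4):dx=+1,dy=-2->D
  (3,5):dx=+3,dy=+6->C; (3,6):dx=+4,dy=+4->C; (3,7):dx=-5,dy=-6->C; (3,8):dx=-3,dy=-3->C
  (3,9):dx=+5,dy=+3->C; (4,5):dx=+2,dy=+8->C; (4,6):dx=+3,dy=+6->C; (4,7):dx=-6,dy=-4->C
  (4,8):dx=-4,dy=-1->C; (4,9):dx=+4,dy=+5->C; (5,6):dx=+1,dy=-2->D; (5,7):dx=-8,dy=-12->C
  (5,8):dx=-6,dy=-9->C; (5,9):dx=+2,dy=-3->D; (6,7):dx=-9,dy=-10->C; (6,8):dx=-7,dy=-7->C
  (6,9):dx=+1,dy=-1->D; (7,8):dx=+2,dy=+3->C; (7,9):dx=+10,dy=+9->C; (8,9):dx=+8,dy=+6->C
Step 2: C = 29, D = 7, total pairs = 36.
Step 3: tau = (C - D)/(n(n-1)/2) = (29 - 7)/36 = 0.611111.
Step 4: Exact two-sided p-value (enumerate n! = 362880 permutations of y under H0): p = 0.024741.
Step 5: alpha = 0.1. reject H0.

tau_b = 0.6111 (C=29, D=7), p = 0.024741, reject H0.


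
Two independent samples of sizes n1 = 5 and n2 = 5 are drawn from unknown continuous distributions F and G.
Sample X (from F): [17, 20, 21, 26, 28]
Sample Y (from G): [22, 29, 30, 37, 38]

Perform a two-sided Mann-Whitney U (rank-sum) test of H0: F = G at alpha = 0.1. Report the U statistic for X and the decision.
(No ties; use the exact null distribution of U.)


Step 1: Combine and sort all 10 observations; assign midranks.
sorted (value, group): (17,X), (20,X), (21,X), (22,Y), (26,X), (28,X), (29,Y), (30,Y), (37,Y), (38,Y)
ranks: 17->1, 20->2, 21->3, 22->4, 26->5, 28->6, 29->7, 30->8, 37->9, 38->10
Step 2: Rank sum for X: R1 = 1 + 2 + 3 + 5 + 6 = 17.
Step 3: U_X = R1 - n1(n1+1)/2 = 17 - 5*6/2 = 17 - 15 = 2.
       U_Y = n1*n2 - U_X = 25 - 2 = 23.
Step 4: No ties, so the exact null distribution of U (based on enumerating the C(10,5) = 252 equally likely rank assignments) gives the two-sided p-value.
Step 5: p-value = 0.031746; compare to alpha = 0.1. reject H0.

U_X = 2, p = 0.031746, reject H0 at alpha = 0.1.


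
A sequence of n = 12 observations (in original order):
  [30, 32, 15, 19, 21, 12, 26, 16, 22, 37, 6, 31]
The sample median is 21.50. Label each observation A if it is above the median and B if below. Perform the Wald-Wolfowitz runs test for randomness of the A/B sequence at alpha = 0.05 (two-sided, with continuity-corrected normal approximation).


Step 1: Compute median = 21.50; label A = above, B = below.
Labels in order: AABBBBABAABA  (n_A = 6, n_B = 6)
Step 2: Count runs R = 7.
Step 3: Under H0 (random ordering), E[R] = 2*n_A*n_B/(n_A+n_B) + 1 = 2*6*6/12 + 1 = 7.0000.
        Var[R] = 2*n_A*n_B*(2*n_A*n_B - n_A - n_B) / ((n_A+n_B)^2 * (n_A+n_B-1)) = 4320/1584 = 2.7273.
        SD[R] = 1.6514.
Step 4: R = E[R], so z = 0 with no continuity correction.
Step 5: Two-sided p-value via normal approximation = 2*(1 - Phi(|z|)) = 1.000000.
Step 6: alpha = 0.05. fail to reject H0.

R = 7, z = 0.0000, p = 1.000000, fail to reject H0.


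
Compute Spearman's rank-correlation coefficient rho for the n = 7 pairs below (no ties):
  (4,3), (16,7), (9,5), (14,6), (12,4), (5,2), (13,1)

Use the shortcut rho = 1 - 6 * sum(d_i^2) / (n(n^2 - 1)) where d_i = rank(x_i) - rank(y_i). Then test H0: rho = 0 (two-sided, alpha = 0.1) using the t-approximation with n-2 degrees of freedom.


Step 1: Rank x and y separately (midranks; no ties here).
rank(x): 4->1, 16->7, 9->3, 14->6, 12->4, 5->2, 13->5
rank(y): 3->3, 7->7, 5->5, 6->6, 4->4, 2->2, 1->1
Step 2: d_i = R_x(i) - R_y(i); compute d_i^2.
  (1-3)^2=4, (7-7)^2=0, (3-5)^2=4, (6-6)^2=0, (4-4)^2=0, (2-2)^2=0, (5-1)^2=16
sum(d^2) = 24.
Step 3: rho = 1 - 6*24 / (7*(7^2 - 1)) = 1 - 144/336 = 0.571429.
Step 4: Under H0, t = rho * sqrt((n-2)/(1-rho^2)) = 1.5570 ~ t(5).
Step 5: Two-sided p-value from the t-distribution with 5 df = 0.180202.
Step 6: alpha = 0.1. fail to reject H0.

rho = 0.5714, p = 0.180202, fail to reject H0 at alpha = 0.1.


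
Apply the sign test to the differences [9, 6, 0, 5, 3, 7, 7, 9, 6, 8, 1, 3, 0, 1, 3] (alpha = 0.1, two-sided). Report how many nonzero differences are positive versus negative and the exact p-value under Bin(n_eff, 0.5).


Step 1: Discard zero differences. Original n = 15; n_eff = number of nonzero differences = 13.
Nonzero differences (with sign): +9, +6, +5, +3, +7, +7, +9, +6, +8, +1, +3, +1, +3
Step 2: Count signs: positive = 13, negative = 0.
Step 3: Under H0: P(positive) = 0.5, so the number of positives S ~ Bin(13, 0.5).
Step 4: Two-sided exact p-value = sum of Bin(13,0.5) probabilities at or below the observed probability = 0.000244.
Step 5: alpha = 0.1. reject H0.

n_eff = 13, pos = 13, neg = 0, p = 0.000244, reject H0.


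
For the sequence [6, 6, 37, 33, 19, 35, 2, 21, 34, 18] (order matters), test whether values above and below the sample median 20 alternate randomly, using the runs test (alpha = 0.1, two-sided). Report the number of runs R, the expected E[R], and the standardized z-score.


Step 1: Compute median = 20; label A = above, B = below.
Labels in order: BBAABABAAB  (n_A = 5, n_B = 5)
Step 2: Count runs R = 7.
Step 3: Under H0 (random ordering), E[R] = 2*n_A*n_B/(n_A+n_B) + 1 = 2*5*5/10 + 1 = 6.0000.
        Var[R] = 2*n_A*n_B*(2*n_A*n_B - n_A - n_B) / ((n_A+n_B)^2 * (n_A+n_B-1)) = 2000/900 = 2.2222.
        SD[R] = 1.4907.
Step 4: Continuity-corrected z = (R - 0.5 - E[R]) / SD[R] = (7 - 0.5 - 6.0000) / 1.4907 = 0.3354.
Step 5: Two-sided p-value via normal approximation = 2*(1 - Phi(|z|)) = 0.737316.
Step 6: alpha = 0.1. fail to reject H0.

R = 7, z = 0.3354, p = 0.737316, fail to reject H0.


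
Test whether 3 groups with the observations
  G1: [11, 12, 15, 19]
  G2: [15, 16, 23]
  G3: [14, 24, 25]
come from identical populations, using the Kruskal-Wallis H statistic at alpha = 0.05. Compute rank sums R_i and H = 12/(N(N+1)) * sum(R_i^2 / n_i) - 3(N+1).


Step 1: Combine all N = 10 observations and assign midranks.
sorted (value, group, rank): (11,G1,1), (12,G1,2), (14,G3,3), (15,G1,4.5), (15,G2,4.5), (16,G2,6), (19,G1,7), (23,G2,8), (24,G3,9), (25,G3,10)
Step 2: Sum ranks within each group.
R_1 = 14.5 (n_1 = 4)
R_2 = 18.5 (n_2 = 3)
R_3 = 22 (n_3 = 3)
Step 3: H = 12/(N(N+1)) * sum(R_i^2/n_i) - 3(N+1)
     = 12/(10*11) * (14.5^2/4 + 18.5^2/3 + 22^2/3) - 3*11
     = 0.109091 * 327.979 - 33
     = 2.779545.
Step 4: Ties present; correction factor C = 1 - 6/(10^3 - 10) = 0.993939. Corrected H = 2.779545 / 0.993939 = 2.796494.
Step 5: Under H0, H ~ chi^2(2); p-value = 0.247030.
Step 6: alpha = 0.05. fail to reject H0.

H = 2.7965, df = 2, p = 0.247030, fail to reject H0.


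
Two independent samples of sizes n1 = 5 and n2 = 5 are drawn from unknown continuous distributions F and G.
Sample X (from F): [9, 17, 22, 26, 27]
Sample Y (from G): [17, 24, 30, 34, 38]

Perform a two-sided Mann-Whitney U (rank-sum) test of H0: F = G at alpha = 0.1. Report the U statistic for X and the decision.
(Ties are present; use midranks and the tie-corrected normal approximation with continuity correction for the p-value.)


Step 1: Combine and sort all 10 observations; assign midranks.
sorted (value, group): (9,X), (17,X), (17,Y), (22,X), (24,Y), (26,X), (27,X), (30,Y), (34,Y), (38,Y)
ranks: 9->1, 17->2.5, 17->2.5, 22->4, 24->5, 26->6, 27->7, 30->8, 34->9, 38->10
Step 2: Rank sum for X: R1 = 1 + 2.5 + 4 + 6 + 7 = 20.5.
Step 3: U_X = R1 - n1(n1+1)/2 = 20.5 - 5*6/2 = 20.5 - 15 = 5.5.
       U_Y = n1*n2 - U_X = 25 - 5.5 = 19.5.
Step 4: Ties are present, so use the tie-corrected normal approximation (with continuity correction) for the p-value.
Step 5: p-value = 0.173217; compare to alpha = 0.1. fail to reject H0.

U_X = 5.5, p = 0.173217, fail to reject H0 at alpha = 0.1.


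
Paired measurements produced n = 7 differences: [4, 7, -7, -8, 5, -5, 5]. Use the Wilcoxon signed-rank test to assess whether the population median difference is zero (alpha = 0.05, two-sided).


Step 1: Drop any zero differences (none here) and take |d_i|.
|d| = [4, 7, 7, 8, 5, 5, 5]
Step 2: Midrank |d_i| (ties get averaged ranks).
ranks: |4|->1, |7|->5.5, |7|->5.5, |8|->7, |5|->3, |5|->3, |5|->3
Step 3: Attach original signs; sum ranks with positive sign and with negative sign.
W+ = 1 + 5.5 + 3 + 3 = 12.5
W- = 5.5 + 7 + 3 = 15.5
(Check: W+ + W- = 28 should equal n(n+1)/2 = 28.)
Step 4: Test statistic W = min(W+, W-) = 12.5.
Step 5: Ties in |d|, so use the tie-corrected normal approximation.
        E[W] = n(n+1)/4 = 7*8/4 = 14.
        Tie groups: |d|=5 (t=3), |d|=7 (t=2); sum(t^3 - t) = 30.
        Var[W] = n(n+1)(2n+1)/24 - sum(t^3-t)/48 = 840/24 - 30/48 = 34.375.
        z = (W - E[W]) / sqrt(Var[W]) = (12.5 - 14) / 5.8630 = -0.2558.
        Two-sided p = 2*Phi(z) = 0.798074.
Step 6: alpha = 0.05. fail to reject H0.

W+ = 12.5, W- = 15.5, W = min = 12.5, p = 0.798074, fail to reject H0.


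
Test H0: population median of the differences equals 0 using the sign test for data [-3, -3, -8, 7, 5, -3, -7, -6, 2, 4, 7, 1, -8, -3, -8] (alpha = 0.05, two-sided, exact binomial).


Step 1: Discard zero differences. Original n = 15; n_eff = number of nonzero differences = 15.
Nonzero differences (with sign): -3, -3, -8, +7, +5, -3, -7, -6, +2, +4, +7, +1, -8, -3, -8
Step 2: Count signs: positive = 6, negative = 9.
Step 3: Under H0: P(positive) = 0.5, so the number of positives S ~ Bin(15, 0.5).
Step 4: Two-sided exact p-value = sum of Bin(15,0.5) probabilities at or below the observed probability = 0.607239.
Step 5: alpha = 0.05. fail to reject H0.

n_eff = 15, pos = 6, neg = 9, p = 0.607239, fail to reject H0.


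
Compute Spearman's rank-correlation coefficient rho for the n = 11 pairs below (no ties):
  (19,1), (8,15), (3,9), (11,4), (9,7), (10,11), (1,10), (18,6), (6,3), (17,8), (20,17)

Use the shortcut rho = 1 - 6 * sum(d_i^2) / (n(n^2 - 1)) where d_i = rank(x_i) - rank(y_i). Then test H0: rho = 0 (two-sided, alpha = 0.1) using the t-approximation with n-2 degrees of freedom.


Step 1: Rank x and y separately (midranks; no ties here).
rank(x): 19->10, 8->4, 3->2, 11->7, 9->5, 10->6, 1->1, 18->9, 6->3, 17->8, 20->11
rank(y): 1->1, 15->10, 9->7, 4->3, 7->5, 11->9, 10->8, 6->4, 3->2, 8->6, 17->11
Step 2: d_i = R_x(i) - R_y(i); compute d_i^2.
  (10-1)^2=81, (4-10)^2=36, (2-7)^2=25, (7-3)^2=16, (5-5)^2=0, (6-9)^2=9, (1-8)^2=49, (9-4)^2=25, (3-2)^2=1, (8-6)^2=4, (11-11)^2=0
sum(d^2) = 246.
Step 3: rho = 1 - 6*246 / (11*(11^2 - 1)) = 1 - 1476/1320 = -0.118182.
Step 4: Under H0, t = rho * sqrt((n-2)/(1-rho^2)) = -0.3570 ~ t(9).
Step 5: Two-sided p-value from the t-distribution with 9 df = 0.729285.
Step 6: alpha = 0.1. fail to reject H0.

rho = -0.1182, p = 0.729285, fail to reject H0 at alpha = 0.1.


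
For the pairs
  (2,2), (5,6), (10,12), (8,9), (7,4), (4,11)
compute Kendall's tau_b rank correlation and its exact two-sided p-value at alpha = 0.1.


Step 1: Enumerate the 15 unordered pairs (i,j) with i<j and classify each by sign(x_j-x_i) * sign(y_j-y_i).
  (1,2):dx=+3,dy=+4->C; (1,3):dx=+8,dy=+10->C; (1,4):dx=+6,dy=+7->C; (1,5):dx=+5,dy=+2->C
  (1,6):dx=+2,dy=+9->C; (2,3):dx=+5,dy=+6->C; (2,4):dx=+3,dy=+3->C; (2,5):dx=+2,dy=-2->D
  (2,6):dx=-1,dy=+5->D; (3,4):dx=-2,dy=-3->C; (3,5):dx=-3,dy=-8->C; (3,6):dx=-6,dy=-1->C
  (4,5):dx=-1,dy=-5->C; (4,6):dx=-4,dy=+2->D; (5,6):dx=-3,dy=+7->D
Step 2: C = 11, D = 4, total pairs = 15.
Step 3: tau = (C - D)/(n(n-1)/2) = (11 - 4)/15 = 0.466667.
Step 4: Exact two-sided p-value (enumerate n! = 720 permutations of y under H0): p = 0.272222.
Step 5: alpha = 0.1. fail to reject H0.

tau_b = 0.4667 (C=11, D=4), p = 0.272222, fail to reject H0.


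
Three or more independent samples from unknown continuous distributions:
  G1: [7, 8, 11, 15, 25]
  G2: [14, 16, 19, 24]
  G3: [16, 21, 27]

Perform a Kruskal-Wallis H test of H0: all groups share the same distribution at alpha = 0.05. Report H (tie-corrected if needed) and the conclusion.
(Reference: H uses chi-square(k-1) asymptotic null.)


Step 1: Combine all N = 12 observations and assign midranks.
sorted (value, group, rank): (7,G1,1), (8,G1,2), (11,G1,3), (14,G2,4), (15,G1,5), (16,G2,6.5), (16,G3,6.5), (19,G2,8), (21,G3,9), (24,G2,10), (25,G1,11), (27,G3,12)
Step 2: Sum ranks within each group.
R_1 = 22 (n_1 = 5)
R_2 = 28.5 (n_2 = 4)
R_3 = 27.5 (n_3 = 3)
Step 3: H = 12/(N(N+1)) * sum(R_i^2/n_i) - 3(N+1)
     = 12/(12*13) * (22^2/5 + 28.5^2/4 + 27.5^2/3) - 3*13
     = 0.076923 * 551.946 - 39
     = 3.457372.
Step 4: Ties present; correction factor C = 1 - 6/(12^3 - 12) = 0.996503. Corrected H = 3.457372 / 0.996503 = 3.469503.
Step 5: Under H0, H ~ chi^2(2); p-value = 0.176444.
Step 6: alpha = 0.05. fail to reject H0.

H = 3.4695, df = 2, p = 0.176444, fail to reject H0.


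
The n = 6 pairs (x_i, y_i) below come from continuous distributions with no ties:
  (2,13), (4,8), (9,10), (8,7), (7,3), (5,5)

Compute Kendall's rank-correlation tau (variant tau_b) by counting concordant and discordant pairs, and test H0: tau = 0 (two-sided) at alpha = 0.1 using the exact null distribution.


Step 1: Enumerate the 15 unordered pairs (i,j) with i<j and classify each by sign(x_j-x_i) * sign(y_j-y_i).
  (1,2):dx=+2,dy=-5->D; (1,3):dx=+7,dy=-3->D; (1,4):dx=+6,dy=-6->D; (1,5):dx=+5,dy=-10->D
  (1,6):dx=+3,dy=-8->D; (2,3):dx=+5,dy=+2->C; (2,4):dx=+4,dy=-1->D; (2,5):dx=+3,dy=-5->D
  (2,6):dx=+1,dy=-3->D; (3,4):dx=-1,dy=-3->C; (3,5):dx=-2,dy=-7->C; (3,6):dx=-4,dy=-5->C
  (4,5):dx=-1,dy=-4->C; (4,6):dx=-3,dy=-2->C; (5,6):dx=-2,dy=+2->D
Step 2: C = 6, D = 9, total pairs = 15.
Step 3: tau = (C - D)/(n(n-1)/2) = (6 - 9)/15 = -0.200000.
Step 4: Exact two-sided p-value (enumerate n! = 720 permutations of y under H0): p = 0.719444.
Step 5: alpha = 0.1. fail to reject H0.

tau_b = -0.2000 (C=6, D=9), p = 0.719444, fail to reject H0.


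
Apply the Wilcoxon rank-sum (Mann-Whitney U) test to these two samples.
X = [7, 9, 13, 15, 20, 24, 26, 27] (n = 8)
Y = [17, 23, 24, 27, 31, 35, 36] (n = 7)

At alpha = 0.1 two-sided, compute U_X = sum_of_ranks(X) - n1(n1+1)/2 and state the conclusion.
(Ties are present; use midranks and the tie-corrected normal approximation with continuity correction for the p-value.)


Step 1: Combine and sort all 15 observations; assign midranks.
sorted (value, group): (7,X), (9,X), (13,X), (15,X), (17,Y), (20,X), (23,Y), (24,X), (24,Y), (26,X), (27,X), (27,Y), (31,Y), (35,Y), (36,Y)
ranks: 7->1, 9->2, 13->3, 15->4, 17->5, 20->6, 23->7, 24->8.5, 24->8.5, 26->10, 27->11.5, 27->11.5, 31->13, 35->14, 36->15
Step 2: Rank sum for X: R1 = 1 + 2 + 3 + 4 + 6 + 8.5 + 10 + 11.5 = 46.
Step 3: U_X = R1 - n1(n1+1)/2 = 46 - 8*9/2 = 46 - 36 = 10.
       U_Y = n1*n2 - U_X = 56 - 10 = 46.
Step 4: Ties are present, so use the tie-corrected normal approximation (with continuity correction) for the p-value.
Step 5: p-value = 0.042473; compare to alpha = 0.1. reject H0.

U_X = 10, p = 0.042473, reject H0 at alpha = 0.1.


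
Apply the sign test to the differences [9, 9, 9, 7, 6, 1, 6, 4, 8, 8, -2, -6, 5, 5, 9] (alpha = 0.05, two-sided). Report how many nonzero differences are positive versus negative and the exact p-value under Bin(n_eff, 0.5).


Step 1: Discard zero differences. Original n = 15; n_eff = number of nonzero differences = 15.
Nonzero differences (with sign): +9, +9, +9, +7, +6, +1, +6, +4, +8, +8, -2, -6, +5, +5, +9
Step 2: Count signs: positive = 13, negative = 2.
Step 3: Under H0: P(positive) = 0.5, so the number of positives S ~ Bin(15, 0.5).
Step 4: Two-sided exact p-value = sum of Bin(15,0.5) probabilities at or below the observed probability = 0.007385.
Step 5: alpha = 0.05. reject H0.

n_eff = 15, pos = 13, neg = 2, p = 0.007385, reject H0.


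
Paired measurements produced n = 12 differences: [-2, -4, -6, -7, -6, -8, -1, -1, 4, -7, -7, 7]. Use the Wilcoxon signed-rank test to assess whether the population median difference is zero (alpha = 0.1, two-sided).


Step 1: Drop any zero differences (none here) and take |d_i|.
|d| = [2, 4, 6, 7, 6, 8, 1, 1, 4, 7, 7, 7]
Step 2: Midrank |d_i| (ties get averaged ranks).
ranks: |2|->3, |4|->4.5, |6|->6.5, |7|->9.5, |6|->6.5, |8|->12, |1|->1.5, |1|->1.5, |4|->4.5, |7|->9.5, |7|->9.5, |7|->9.5
Step 3: Attach original signs; sum ranks with positive sign and with negative sign.
W+ = 4.5 + 9.5 = 14
W- = 3 + 4.5 + 6.5 + 9.5 + 6.5 + 12 + 1.5 + 1.5 + 9.5 + 9.5 = 64
(Check: W+ + W- = 78 should equal n(n+1)/2 = 78.)
Step 4: Test statistic W = min(W+, W-) = 14.
Step 5: Ties in |d|, so use the tie-corrected normal approximation.
        E[W] = n(n+1)/4 = 12*13/4 = 39.
        Tie groups: |d|=1 (t=2), |d|=4 (t=2), |d|=6 (t=2), |d|=7 (t=4); sum(t^3 - t) = 78.
        Var[W] = n(n+1)(2n+1)/24 - sum(t^3-t)/48 = 3900/24 - 78/48 = 160.875.
        z = (W - E[W]) / sqrt(Var[W]) = (14 - 39) / 12.6837 = -1.9710.
        Two-sided p = 2*Phi(z) = 0.048719.
Step 6: alpha = 0.1. reject H0.

W+ = 14, W- = 64, W = min = 14, p = 0.048719, reject H0.


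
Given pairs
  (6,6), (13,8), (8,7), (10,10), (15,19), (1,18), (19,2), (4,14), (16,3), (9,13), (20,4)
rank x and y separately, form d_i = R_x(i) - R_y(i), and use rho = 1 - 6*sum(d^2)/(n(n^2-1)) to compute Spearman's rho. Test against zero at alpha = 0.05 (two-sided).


Step 1: Rank x and y separately (midranks; no ties here).
rank(x): 6->3, 13->7, 8->4, 10->6, 15->8, 1->1, 19->10, 4->2, 16->9, 9->5, 20->11
rank(y): 6->4, 8->6, 7->5, 10->7, 19->11, 18->10, 2->1, 14->9, 3->2, 13->8, 4->3
Step 2: d_i = R_x(i) - R_y(i); compute d_i^2.
  (3-4)^2=1, (7-6)^2=1, (4-5)^2=1, (6-7)^2=1, (8-11)^2=9, (1-10)^2=81, (10-1)^2=81, (2-9)^2=49, (9-2)^2=49, (5-8)^2=9, (11-3)^2=64
sum(d^2) = 346.
Step 3: rho = 1 - 6*346 / (11*(11^2 - 1)) = 1 - 2076/1320 = -0.572727.
Step 4: Under H0, t = rho * sqrt((n-2)/(1-rho^2)) = -2.0960 ~ t(9).
Step 5: Two-sided p-value from the t-distribution with 9 df = 0.065543.
Step 6: alpha = 0.05. fail to reject H0.

rho = -0.5727, p = 0.065543, fail to reject H0 at alpha = 0.05.


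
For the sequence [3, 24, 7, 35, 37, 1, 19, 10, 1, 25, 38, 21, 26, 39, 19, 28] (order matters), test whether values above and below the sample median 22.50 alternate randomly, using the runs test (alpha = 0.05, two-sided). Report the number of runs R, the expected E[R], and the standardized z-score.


Step 1: Compute median = 22.50; label A = above, B = below.
Labels in order: BABAABBBBAABAABA  (n_A = 8, n_B = 8)
Step 2: Count runs R = 10.
Step 3: Under H0 (random ordering), E[R] = 2*n_A*n_B/(n_A+n_B) + 1 = 2*8*8/16 + 1 = 9.0000.
        Var[R] = 2*n_A*n_B*(2*n_A*n_B - n_A - n_B) / ((n_A+n_B)^2 * (n_A+n_B-1)) = 14336/3840 = 3.7333.
        SD[R] = 1.9322.
Step 4: Continuity-corrected z = (R - 0.5 - E[R]) / SD[R] = (10 - 0.5 - 9.0000) / 1.9322 = 0.2588.
Step 5: Two-sided p-value via normal approximation = 2*(1 - Phi(|z|)) = 0.795809.
Step 6: alpha = 0.05. fail to reject H0.

R = 10, z = 0.2588, p = 0.795809, fail to reject H0.


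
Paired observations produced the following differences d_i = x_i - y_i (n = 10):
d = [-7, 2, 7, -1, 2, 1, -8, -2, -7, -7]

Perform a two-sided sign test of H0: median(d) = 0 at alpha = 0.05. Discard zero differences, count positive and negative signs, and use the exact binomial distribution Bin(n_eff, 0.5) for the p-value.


Step 1: Discard zero differences. Original n = 10; n_eff = number of nonzero differences = 10.
Nonzero differences (with sign): -7, +2, +7, -1, +2, +1, -8, -2, -7, -7
Step 2: Count signs: positive = 4, negative = 6.
Step 3: Under H0: P(positive) = 0.5, so the number of positives S ~ Bin(10, 0.5).
Step 4: Two-sided exact p-value = sum of Bin(10,0.5) probabilities at or below the observed probability = 0.753906.
Step 5: alpha = 0.05. fail to reject H0.

n_eff = 10, pos = 4, neg = 6, p = 0.753906, fail to reject H0.


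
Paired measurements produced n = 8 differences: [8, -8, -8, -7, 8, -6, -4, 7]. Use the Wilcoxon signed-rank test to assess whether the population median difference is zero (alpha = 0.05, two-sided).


Step 1: Drop any zero differences (none here) and take |d_i|.
|d| = [8, 8, 8, 7, 8, 6, 4, 7]
Step 2: Midrank |d_i| (ties get averaged ranks).
ranks: |8|->6.5, |8|->6.5, |8|->6.5, |7|->3.5, |8|->6.5, |6|->2, |4|->1, |7|->3.5
Step 3: Attach original signs; sum ranks with positive sign and with negative sign.
W+ = 6.5 + 6.5 + 3.5 = 16.5
W- = 6.5 + 6.5 + 3.5 + 2 + 1 = 19.5
(Check: W+ + W- = 36 should equal n(n+1)/2 = 36.)
Step 4: Test statistic W = min(W+, W-) = 16.5.
Step 5: Ties in |d|, so use the tie-corrected normal approximation.
        E[W] = n(n+1)/4 = 8*9/4 = 18.
        Tie groups: |d|=7 (t=2), |d|=8 (t=4); sum(t^3 - t) = 66.
        Var[W] = n(n+1)(2n+1)/24 - sum(t^3-t)/48 = 1224/24 - 66/48 = 49.625.
        z = (W - E[W]) / sqrt(Var[W]) = (16.5 - 18) / 7.0445 = -0.2129.
        Two-sided p = 2*Phi(z) = 0.831380.
Step 6: alpha = 0.05. fail to reject H0.

W+ = 16.5, W- = 19.5, W = min = 16.5, p = 0.831380, fail to reject H0.


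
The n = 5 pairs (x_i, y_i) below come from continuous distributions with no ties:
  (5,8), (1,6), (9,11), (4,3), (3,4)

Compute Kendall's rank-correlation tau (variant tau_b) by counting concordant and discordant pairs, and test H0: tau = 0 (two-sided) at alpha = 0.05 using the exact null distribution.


Step 1: Enumerate the 10 unordered pairs (i,j) with i<j and classify each by sign(x_j-x_i) * sign(y_j-y_i).
  (1,2):dx=-4,dy=-2->C; (1,3):dx=+4,dy=+3->C; (1,4):dx=-1,dy=-5->C; (1,5):dx=-2,dy=-4->C
  (2,3):dx=+8,dy=+5->C; (2,4):dx=+3,dy=-3->D; (2,5):dx=+2,dy=-2->D; (3,4):dx=-5,dy=-8->C
  (3,5):dx=-6,dy=-7->C; (4,5):dx=-1,dy=+1->D
Step 2: C = 7, D = 3, total pairs = 10.
Step 3: tau = (C - D)/(n(n-1)/2) = (7 - 3)/10 = 0.400000.
Step 4: Exact two-sided p-value (enumerate n! = 120 permutations of y under H0): p = 0.483333.
Step 5: alpha = 0.05. fail to reject H0.

tau_b = 0.4000 (C=7, D=3), p = 0.483333, fail to reject H0.


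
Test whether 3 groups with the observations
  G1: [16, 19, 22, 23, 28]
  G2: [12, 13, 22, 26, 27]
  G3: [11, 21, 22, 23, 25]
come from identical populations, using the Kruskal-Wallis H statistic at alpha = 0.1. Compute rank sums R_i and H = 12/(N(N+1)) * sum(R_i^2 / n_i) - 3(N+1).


Step 1: Combine all N = 15 observations and assign midranks.
sorted (value, group, rank): (11,G3,1), (12,G2,2), (13,G2,3), (16,G1,4), (19,G1,5), (21,G3,6), (22,G1,8), (22,G2,8), (22,G3,8), (23,G1,10.5), (23,G3,10.5), (25,G3,12), (26,G2,13), (27,G2,14), (28,G1,15)
Step 2: Sum ranks within each group.
R_1 = 42.5 (n_1 = 5)
R_2 = 40 (n_2 = 5)
R_3 = 37.5 (n_3 = 5)
Step 3: H = 12/(N(N+1)) * sum(R_i^2/n_i) - 3(N+1)
     = 12/(15*16) * (42.5^2/5 + 40^2/5 + 37.5^2/5) - 3*16
     = 0.050000 * 962.5 - 48
     = 0.125000.
Step 4: Ties present; correction factor C = 1 - 30/(15^3 - 15) = 0.991071. Corrected H = 0.125000 / 0.991071 = 0.126126.
Step 5: Under H0, H ~ chi^2(2); p-value = 0.938884.
Step 6: alpha = 0.1. fail to reject H0.

H = 0.1261, df = 2, p = 0.938884, fail to reject H0.


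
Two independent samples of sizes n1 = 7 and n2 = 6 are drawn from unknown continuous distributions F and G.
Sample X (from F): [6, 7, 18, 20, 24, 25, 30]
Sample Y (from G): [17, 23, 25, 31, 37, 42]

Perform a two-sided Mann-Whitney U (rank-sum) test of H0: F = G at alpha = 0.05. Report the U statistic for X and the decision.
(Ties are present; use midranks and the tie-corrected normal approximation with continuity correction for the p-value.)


Step 1: Combine and sort all 13 observations; assign midranks.
sorted (value, group): (6,X), (7,X), (17,Y), (18,X), (20,X), (23,Y), (24,X), (25,X), (25,Y), (30,X), (31,Y), (37,Y), (42,Y)
ranks: 6->1, 7->2, 17->3, 18->4, 20->5, 23->6, 24->7, 25->8.5, 25->8.5, 30->10, 31->11, 37->12, 42->13
Step 2: Rank sum for X: R1 = 1 + 2 + 4 + 5 + 7 + 8.5 + 10 = 37.5.
Step 3: U_X = R1 - n1(n1+1)/2 = 37.5 - 7*8/2 = 37.5 - 28 = 9.5.
       U_Y = n1*n2 - U_X = 42 - 9.5 = 32.5.
Step 4: Ties are present, so use the tie-corrected normal approximation (with continuity correction) for the p-value.
Step 5: p-value = 0.115582; compare to alpha = 0.05. fail to reject H0.

U_X = 9.5, p = 0.115582, fail to reject H0 at alpha = 0.05.


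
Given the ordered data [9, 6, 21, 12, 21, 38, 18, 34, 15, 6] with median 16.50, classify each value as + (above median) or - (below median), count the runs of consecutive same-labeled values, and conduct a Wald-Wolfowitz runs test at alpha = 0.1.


Step 1: Compute median = 16.50; label A = above, B = below.
Labels in order: BBABAAAABB  (n_A = 5, n_B = 5)
Step 2: Count runs R = 5.
Step 3: Under H0 (random ordering), E[R] = 2*n_A*n_B/(n_A+n_B) + 1 = 2*5*5/10 + 1 = 6.0000.
        Var[R] = 2*n_A*n_B*(2*n_A*n_B - n_A - n_B) / ((n_A+n_B)^2 * (n_A+n_B-1)) = 2000/900 = 2.2222.
        SD[R] = 1.4907.
Step 4: Continuity-corrected z = (R + 0.5 - E[R]) / SD[R] = (5 + 0.5 - 6.0000) / 1.4907 = -0.3354.
Step 5: Two-sided p-value via normal approximation = 2*(1 - Phi(|z|)) = 0.737316.
Step 6: alpha = 0.1. fail to reject H0.

R = 5, z = -0.3354, p = 0.737316, fail to reject H0.


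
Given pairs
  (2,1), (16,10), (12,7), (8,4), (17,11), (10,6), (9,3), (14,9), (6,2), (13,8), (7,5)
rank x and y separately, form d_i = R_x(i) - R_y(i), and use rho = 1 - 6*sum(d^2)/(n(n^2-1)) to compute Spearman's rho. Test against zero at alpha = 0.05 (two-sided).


Step 1: Rank x and y separately (midranks; no ties here).
rank(x): 2->1, 16->10, 12->7, 8->4, 17->11, 10->6, 9->5, 14->9, 6->2, 13->8, 7->3
rank(y): 1->1, 10->10, 7->7, 4->4, 11->11, 6->6, 3->3, 9->9, 2->2, 8->8, 5->5
Step 2: d_i = R_x(i) - R_y(i); compute d_i^2.
  (1-1)^2=0, (10-10)^2=0, (7-7)^2=0, (4-4)^2=0, (11-11)^2=0, (6-6)^2=0, (5-3)^2=4, (9-9)^2=0, (2-2)^2=0, (8-8)^2=0, (3-5)^2=4
sum(d^2) = 8.
Step 3: rho = 1 - 6*8 / (11*(11^2 - 1)) = 1 - 48/1320 = 0.963636.
Step 4: Under H0, t = rho * sqrt((n-2)/(1-rho^2)) = 10.8186 ~ t(9).
Step 5: Two-sided p-value from the t-distribution with 9 df = 0.000002.
Step 6: alpha = 0.05. reject H0.

rho = 0.9636, p = 0.000002, reject H0 at alpha = 0.05.


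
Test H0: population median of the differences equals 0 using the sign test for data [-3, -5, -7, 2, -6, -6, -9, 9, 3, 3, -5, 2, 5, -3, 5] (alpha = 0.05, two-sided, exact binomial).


Step 1: Discard zero differences. Original n = 15; n_eff = number of nonzero differences = 15.
Nonzero differences (with sign): -3, -5, -7, +2, -6, -6, -9, +9, +3, +3, -5, +2, +5, -3, +5
Step 2: Count signs: positive = 7, negative = 8.
Step 3: Under H0: P(positive) = 0.5, so the number of positives S ~ Bin(15, 0.5).
Step 4: Two-sided exact p-value = sum of Bin(15,0.5) probabilities at or below the observed probability = 1.000000.
Step 5: alpha = 0.05. fail to reject H0.

n_eff = 15, pos = 7, neg = 8, p = 1.000000, fail to reject H0.


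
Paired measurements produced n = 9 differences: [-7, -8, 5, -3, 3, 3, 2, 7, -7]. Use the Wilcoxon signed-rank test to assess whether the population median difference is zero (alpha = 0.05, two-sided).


Step 1: Drop any zero differences (none here) and take |d_i|.
|d| = [7, 8, 5, 3, 3, 3, 2, 7, 7]
Step 2: Midrank |d_i| (ties get averaged ranks).
ranks: |7|->7, |8|->9, |5|->5, |3|->3, |3|->3, |3|->3, |2|->1, |7|->7, |7|->7
Step 3: Attach original signs; sum ranks with positive sign and with negative sign.
W+ = 5 + 3 + 3 + 1 + 7 = 19
W- = 7 + 9 + 3 + 7 = 26
(Check: W+ + W- = 45 should equal n(n+1)/2 = 45.)
Step 4: Test statistic W = min(W+, W-) = 19.
Step 5: Ties in |d|, so use the tie-corrected normal approximation.
        E[W] = n(n+1)/4 = 9*10/4 = 22.5.
        Tie groups: |d|=3 (t=3), |d|=7 (t=3); sum(t^3 - t) = 48.
        Var[W] = n(n+1)(2n+1)/24 - sum(t^3-t)/48 = 1710/24 - 48/48 = 70.25.
        z = (W - E[W]) / sqrt(Var[W]) = (19 - 22.5) / 8.3815 = -0.4176.
        Two-sided p = 2*Phi(z) = 0.676251.
Step 6: alpha = 0.05. fail to reject H0.

W+ = 19, W- = 26, W = min = 19, p = 0.676251, fail to reject H0.
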